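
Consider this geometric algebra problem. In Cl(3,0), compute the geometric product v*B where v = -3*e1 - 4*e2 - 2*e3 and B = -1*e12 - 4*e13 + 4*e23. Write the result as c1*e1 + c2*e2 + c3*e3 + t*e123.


vB has grade-1 (vector) and grade-3 (trivector) parts: vB = (v _| B) + (v ^ B).
Vector part <vB>_1:
  e1: -v2*b12 - v3*b13 = -(-4)*(-1) - (-2)*(-4) = -12
  e2: v1*b12 - v3*b23 = (-3)*(-1) - (-2)*(4) = 11
  e3: v1*b13 + v2*b23 = (-3)*(-4) + (-4)*(4) = -4
Trivector part <vB>_3:
  e123: v1*b23 - v2*b13 + v3*b12 = (-3)*(4) - (-4)*(-4) + (-2)*(-1) = -26
vB = -12*e1 + 11*e2 - 4*e3 - 26*e123


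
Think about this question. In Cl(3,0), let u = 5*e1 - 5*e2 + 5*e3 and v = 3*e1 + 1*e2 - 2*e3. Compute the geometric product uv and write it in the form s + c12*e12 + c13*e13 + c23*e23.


In Cl(3,0): e_i^2 = 1, e_ie_j = -e_je_i for i != j.
Scalar part = u . v = 5*3 + (-5)*1 + 5*(-2)
= 15 + (-5) + (-10) = 0
e12 coeff = 5*1 - (-5)*3 = 5 - (-15) = 20
e13 coeff = 5*(-2) - 5*3 = -10 - 15 = -25
e23 coeff = (-5)*(-2) - 5*1 = 10 - 5 = 5
uv = 0 + 20*e12 - 25*e13 + 5*e23


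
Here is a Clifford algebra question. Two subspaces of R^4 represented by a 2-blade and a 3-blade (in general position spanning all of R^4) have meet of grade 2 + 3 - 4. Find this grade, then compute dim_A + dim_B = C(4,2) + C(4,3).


Meet grade = grade(A) + grade(B) - n
= 2 + 3 - 4 = 1
C(4,2) = 6
C(4,3) = 4
dim_A + dim_B = 6 + 4 = 10


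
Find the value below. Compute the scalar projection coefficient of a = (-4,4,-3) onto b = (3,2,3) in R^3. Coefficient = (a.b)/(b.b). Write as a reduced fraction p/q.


Projection coefficient = (a . b) / (b . b)
a . b = (-4)*3 + 4*2 + (-3)*3
= -12 + 8 + (-9) = -13
b . b = 3^2 + 2^2 + 3^2
= 9 + 4 + 9 = 22
Coefficient = -13/22
In lowest terms: -13/22


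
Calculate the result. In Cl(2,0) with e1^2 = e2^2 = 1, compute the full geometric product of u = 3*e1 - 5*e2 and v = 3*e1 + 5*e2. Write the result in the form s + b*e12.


Expand: (3*e1 - 5*e2)(3*e1 + 5*e2)
= 3*3*e1e1 + 3*5*e1e2 + (-5)*3*e2e1 + (-5)*5*e2e2
Using e1^2 = e2^2 = 1, e2e1 = -e1e2:
Scalar part s = 3*3 + (-5)*5 = 9 + (-25) = -16
Bivector part b = 3*5 - (-5)*3 = 15 - (-15) = 30
uv = -16 + 30*e12


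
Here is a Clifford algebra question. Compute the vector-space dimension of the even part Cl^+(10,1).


Even subalgebra dimension = 2^(n-1)
n = 10 + 1 = 11
2^(11 - 1) = 2^10 = 1024
Verification: sum of C(11,k) for even k = 1 + 55 + 330 + 462 + 165 + 11 = 1024
Result = 1024


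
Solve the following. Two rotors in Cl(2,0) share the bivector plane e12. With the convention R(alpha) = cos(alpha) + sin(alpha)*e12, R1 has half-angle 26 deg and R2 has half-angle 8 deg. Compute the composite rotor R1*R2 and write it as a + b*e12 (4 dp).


Same-plane rotors commute and their half-angles add:
R1*R2 = cos(a1 + a2) + sin(a1 + a2)*e12.
a1 + a2 = 26 + 8 = 34 deg
cos(34 deg) = 0.8290
sin(34 deg) = 0.5592
R1*R2 = 0.8290 + 0.5592*e12


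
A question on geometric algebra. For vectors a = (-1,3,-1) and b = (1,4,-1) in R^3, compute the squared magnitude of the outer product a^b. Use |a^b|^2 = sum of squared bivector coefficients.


a wedge b = (a1*b2 - a2*b1)*e12 + (a1*b3 - a3*b1)*e13 + (a2*b3 - a3*b2)*e23
e12 coeff: (-1)*4 - 3*1 = -4 - 3 = -7
e13 coeff: (-1)*(-1) - (-1)*1 = 1 - (-1) = 2
e23 coeff: 3*(-1) - (-1)*4 = -3 - (-4) = 1
|a wedge b|^2 = (-7)^2 + 2^2 + 1^2
= 49 + 4 + 1
= 54


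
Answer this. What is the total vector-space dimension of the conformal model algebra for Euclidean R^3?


The conformal model of R^3 uses Cl(4,1): the 3 Euclidean generators plus two extra orthogonal generators e+ (e+^2 = +1) and e- (e-^2 = -1), from which the null vectors e0, einf are built.
Number of generators m = 3 + 2 = 5.
dim Cl(p,q) = 2^m = 2^5 = 32


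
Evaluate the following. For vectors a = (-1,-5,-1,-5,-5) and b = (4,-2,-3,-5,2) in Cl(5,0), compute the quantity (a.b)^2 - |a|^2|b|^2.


a . b = (-1)*4 + (-5)*(-2) + (-1)*(-3) + (-5)*(-5) + (-5)*2
= -4 + 10 + 3 + 25 + (-10) = 24
|a|^2 = (-1)^2 + (-5)^2 + (-1)^2 + (-5)^2 + (-5)^2 = 77
|b|^2 = 4^2 + (-2)^2 + (-3)^2 + (-5)^2 + 2^2 = 58
(a.b)^2 = 24^2 = 576
|a|^2 * |b|^2 = 77 * 58 = 4466
Result = 576 - 4466 = -3890


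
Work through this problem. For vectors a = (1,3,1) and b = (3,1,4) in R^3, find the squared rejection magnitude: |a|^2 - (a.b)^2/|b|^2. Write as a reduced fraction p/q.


|a|^2 = 1^2 + 3^2 + 1^2 = 11
|b|^2 = 3^2 + 1^2 + 4^2 = 26
a . b = 1*3 + 3*1 + 1*4 = 10
(a.b)^2 = 10^2 = 100
|rej|^2 = 11 - 100/26
= (286 - 100)/26
= 186/26
In lowest terms: 93/13


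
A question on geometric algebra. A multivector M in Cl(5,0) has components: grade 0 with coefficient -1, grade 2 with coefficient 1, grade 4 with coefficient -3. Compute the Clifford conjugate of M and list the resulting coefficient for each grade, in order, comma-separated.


Clifford conjugate sign for grade k: (-1)^(k(k+1)/2)
Grade 0: (-1)^(0*1/2) = (-1)^0 = 1, coeff -1 -> -1
Grade 2: (-1)^(2*3/2) = (-1)^3 = -1, coeff 1 -> -1
Grade 4: (-1)^(4*5/2) = (-1)^10 = 1, coeff -3 -> -3
Conjugated coefficients: -1, -1, -3


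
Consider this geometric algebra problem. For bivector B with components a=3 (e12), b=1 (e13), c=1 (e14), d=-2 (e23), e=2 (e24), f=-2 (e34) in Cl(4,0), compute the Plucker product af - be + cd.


Plucker relation: af - be + cd
a*f = 3*(-2) = -6
b*e = 1*2 = 2
c*d = 1*(-2) = -2
af - be + cd = -6 - 2 + (-2)
= -10


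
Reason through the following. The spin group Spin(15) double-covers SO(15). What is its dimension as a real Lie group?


Spin(n) double-covers SO(n); both have Lie algebra so(n) of dimension n(n-1)/2.
n = 15
n(n-1) = 15 * 14 = 210
dim Spin(15) = 210/2 = 105


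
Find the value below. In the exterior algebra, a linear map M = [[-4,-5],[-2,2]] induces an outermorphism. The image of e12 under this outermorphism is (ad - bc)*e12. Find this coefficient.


The outermorphism of a linear map f sends e1^e2 to f(e1)^f(e2).
f(e1) = -4*e1 - 2*e2
f(e2) = -5*e1 + 2*e2
f(e1) ^ f(e2) = (-4*e1 - 2*e2) ^ (-5*e1 + 2*e2)
= (-4)*2*e12 + (-2)*(-5)*e21
= (-8 - 10)*e12
= -18*e12
Coefficient = -18


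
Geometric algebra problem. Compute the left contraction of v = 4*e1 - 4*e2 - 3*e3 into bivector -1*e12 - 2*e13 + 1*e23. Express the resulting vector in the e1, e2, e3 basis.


Left contraction v _| B = <vB>_1 (grade-1 part of the geometric product vB).
Using e1_|e12 = e2, e2_|e12 = -e1, e1_|e13 = e3, e3_|e13 = -e1, e2_|e23 = e3, e3_|e23 = -e2:
e1 coeff: -v2*b12 - v3*b13 = -(-4)*(-1) - (-3)*(-2) = -10
e2 coeff: v1*b12 - v3*b23 = (4)*(-1) - (-3)*(1) = -1
e3 coeff: v1*b13 + v2*b23 = (4)*(-2) + (-4)*(1) = -12
v _| B = -10*e1 - 1*e2 - 12*e3


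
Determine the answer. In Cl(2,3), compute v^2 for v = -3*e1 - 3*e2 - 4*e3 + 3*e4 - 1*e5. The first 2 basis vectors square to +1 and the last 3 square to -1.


v^2 = sum of c_i^2 * e_i^2
Positive signature terms (e_i^2 = +1): (-3)^2 + (-3)^2 = 18
Negative signature terms (e_j^2 = -1): (-4)^2 + 3^2 + (-1)^2 = 26
v^2 = 18 - 26 = -8


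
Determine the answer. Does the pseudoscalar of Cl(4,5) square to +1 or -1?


The pseudoscalar I = e1...e_n (product of all n generators) of Cl(p,q) satisfies I^2 = (-1)^(q + n(n-1)/2).
p = 4, q = 5, n = p + q = 9
n(n-1)/2 = 9 * 8 / 2 = 36
Exponent = q + n(n-1)/2 = 5 + 36 = 41
I^2 = (-1)^41 = -1


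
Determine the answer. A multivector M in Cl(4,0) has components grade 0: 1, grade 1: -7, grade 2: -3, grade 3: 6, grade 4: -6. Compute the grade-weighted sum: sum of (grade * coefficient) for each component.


Grade-weighted sum = sum of grade_k * coefficient_k
0*1 = 0
1*(-7) = -7
2*(-3) = -6
3*6 = 18
4*(-6) = -24
Total = 0 + (-7) + (-6) + 18 + (-24) = -19


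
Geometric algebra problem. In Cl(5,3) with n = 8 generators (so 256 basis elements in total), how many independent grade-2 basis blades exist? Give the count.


Number of grade-k basis blades in Cl(p,q) with n = p + q is C(n, k).
n = 5 + 3 = 8
C(8, 2) = 8! / (2! * 6!)
= 40320 / (2 * 720)
= 28


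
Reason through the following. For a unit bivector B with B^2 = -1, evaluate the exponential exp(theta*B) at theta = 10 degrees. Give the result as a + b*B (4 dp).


For a unit bivector B with B^2 = -1, the exponential series gives
e^(theta*B) = cos(theta) + sin(theta)*B (the GA analogue of Euler's formula).
theta = 10 degrees = 0.174533 rad
cos(10 deg) = 0.9848
sin(10 deg) = 0.1736
exp(theta*B) = 0.9848 + 0.1736*B


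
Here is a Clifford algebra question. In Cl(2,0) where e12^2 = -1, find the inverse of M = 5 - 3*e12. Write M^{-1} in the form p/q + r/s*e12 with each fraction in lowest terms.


M = 5 - 3*e12, where e12^2 = -1.
Since M commutes with its reverse ~M = a - b*e12, M * ~M = a^2 - b^2*e12^2 = a^2 + b^2.
So M^{-1} = ~M / (a^2 + b^2) = (a - b*e12)/(a^2 + b^2).
a^2 + b^2 = 25 + 9 = 34
Scalar part = 5/34 = 5/34
Bivector coeff = 3/34 = 3/34
M^{-1} = 5/34 + 3/34*e12


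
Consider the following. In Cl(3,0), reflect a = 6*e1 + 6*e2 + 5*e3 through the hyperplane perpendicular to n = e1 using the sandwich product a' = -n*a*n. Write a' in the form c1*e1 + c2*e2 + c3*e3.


Reflection formula: a' = -n*a*n, with n = e1 (unit vector, n^2 = 1).
For reflection through hyperplane perp to e1:
The component along e1 flips sign, others stay.
a = (6, 6, 5)
a' = (-6, 6, 5)
a' = -6*e1 + 6*e2 + 5*e3


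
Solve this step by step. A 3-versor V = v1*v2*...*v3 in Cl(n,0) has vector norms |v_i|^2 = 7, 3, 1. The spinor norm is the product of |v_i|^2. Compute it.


Spinor norm N(V) = |v1|^2 * |v2|^2 * ... * |v3|^2
= 7 * 3 * 1
Running product: 7, 21, 21
N(V) = 21


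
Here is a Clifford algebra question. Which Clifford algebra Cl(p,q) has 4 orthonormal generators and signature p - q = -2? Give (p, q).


We need p + q = 4 and p - q = -2.
Adding: 2p = 4 + (-2) = 2, so p = 1.
Then q = 4 - 1 = 3.
(p, q) = (1, 3)


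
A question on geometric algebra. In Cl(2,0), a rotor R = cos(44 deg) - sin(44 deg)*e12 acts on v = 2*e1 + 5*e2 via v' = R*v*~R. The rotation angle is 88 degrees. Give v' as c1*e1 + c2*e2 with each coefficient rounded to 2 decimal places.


Rotor R = cos(44deg) - sin(44deg)*e12
Rotation angle theta = 2 * 44 = 88 degrees
v' = R*v*~R rotates v by theta.
cos(88deg) = 0.0349, sin(88deg) = 0.9994
v'_1 = 2*cos(88deg) - 5*sin(88deg)
= 2*0.0349 - 5*0.9994
= -4.93
v'_2 = 2*sin(88deg) + 5*cos(88deg)
= 2*0.9994 + 5*0.0349
= 2.17
v' = -4.93*e1 + 2.17*e2


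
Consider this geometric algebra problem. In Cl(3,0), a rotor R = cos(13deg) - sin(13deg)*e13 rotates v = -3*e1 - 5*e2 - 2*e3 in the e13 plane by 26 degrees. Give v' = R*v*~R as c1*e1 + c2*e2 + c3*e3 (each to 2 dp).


Rotor R = cos(13deg) - sin(13deg)*e13
Rotation angle theta = 2 * 13 = 26 degrees in the e13 plane (e1 -> e3).
The component perpendicular to the plane (e2) is invariant: v'_2 = v2 = -5.00
cos(26deg) = 0.8988, sin(26deg) = 0.4384
v'_1 = v1*cos(theta) - v3*sin(theta) = -3*0.8988 - (-2)*0.4384 = -1.82
v'_3 = v1*sin(theta) + v3*cos(theta) = -3*0.4384 + (-2)*0.8988 = -3.11
v' = -1.82*e1 - 5.00*e2 - 3.11*e3


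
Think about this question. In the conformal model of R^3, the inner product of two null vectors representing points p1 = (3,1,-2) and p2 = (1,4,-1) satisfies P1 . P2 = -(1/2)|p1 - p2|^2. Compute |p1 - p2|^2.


p1 - p2 = (2, -3, -1)
|p1 - p2|^2 = 2^2 + (-3)^2 + (-1)^2
= 4 + 9 + 1
= 14


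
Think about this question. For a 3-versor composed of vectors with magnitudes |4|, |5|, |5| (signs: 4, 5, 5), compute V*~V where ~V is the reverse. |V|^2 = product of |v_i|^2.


Each vector v_i has |v_i|^2 = s_i^2
Squared scales: 4^2 = 16, 5^2 = 25, 5^2 = 25
|V|^2 = 16 * 25 * 25
= 10000


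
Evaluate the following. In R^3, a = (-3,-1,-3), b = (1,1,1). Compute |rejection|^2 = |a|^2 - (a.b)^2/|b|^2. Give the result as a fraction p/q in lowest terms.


|a|^2 = (-3)^2 + (-1)^2 + (-3)^2 = 19
|b|^2 = 1^2 + 1^2 + 1^2 = 3
a . b = (-3)*1 + (-1)*1 + (-3)*1 = -7
(a.b)^2 = (-7)^2 = 49
|rej|^2 = 19 - 49/3
= (57 - 49)/3
= 8/3
In lowest terms: 8/3


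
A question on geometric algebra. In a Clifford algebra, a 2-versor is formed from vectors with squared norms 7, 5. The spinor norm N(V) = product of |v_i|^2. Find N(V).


Spinor norm N(V) = |v1|^2 * |v2|^2 * ... * |v2|^2
= 7 * 5
Running product: 7, 35
N(V) = 35


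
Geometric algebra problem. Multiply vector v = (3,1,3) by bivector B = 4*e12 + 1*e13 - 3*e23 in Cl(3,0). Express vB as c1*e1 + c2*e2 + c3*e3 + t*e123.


vB has grade-1 (vector) and grade-3 (trivector) parts: vB = (v _| B) + (v ^ B).
Vector part <vB>_1:
  e1: -v2*b12 - v3*b13 = -(1)*(4) - (3)*(1) = -7
  e2: v1*b12 - v3*b23 = (3)*(4) - (3)*(-3) = 21
  e3: v1*b13 + v2*b23 = (3)*(1) + (1)*(-3) = 0
Trivector part <vB>_3:
  e123: v1*b23 - v2*b13 + v3*b12 = (3)*(-3) - (1)*(1) + (3)*(4) = 2
vB = -7*e1 + 21*e2 + 0*e3 + 2*e123


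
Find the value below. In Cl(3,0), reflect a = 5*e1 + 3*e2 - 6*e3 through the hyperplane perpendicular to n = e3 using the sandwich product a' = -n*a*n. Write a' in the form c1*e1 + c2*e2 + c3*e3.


Reflection formula: a' = -n*a*n, with n = e3 (unit vector, n^2 = 1).
For reflection through hyperplane perp to e3:
The component along e3 flips sign, others stay.
a = (5, 3, -6)
a' = (5, 3, 6)
a' = 5*e1 + 3*e2 + 6*e3


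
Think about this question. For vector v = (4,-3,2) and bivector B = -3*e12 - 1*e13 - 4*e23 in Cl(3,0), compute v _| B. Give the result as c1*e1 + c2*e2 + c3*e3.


Left contraction v _| B = <vB>_1 (grade-1 part of the geometric product vB).
Using e1_|e12 = e2, e2_|e12 = -e1, e1_|e13 = e3, e3_|e13 = -e1, e2_|e23 = e3, e3_|e23 = -e2:
e1 coeff: -v2*b12 - v3*b13 = -(-3)*(-3) - (2)*(-1) = -7
e2 coeff: v1*b12 - v3*b23 = (4)*(-3) - (2)*(-4) = -4
e3 coeff: v1*b13 + v2*b23 = (4)*(-1) + (-3)*(-4) = 8
v _| B = -7*e1 - 4*e2 + 8*e3


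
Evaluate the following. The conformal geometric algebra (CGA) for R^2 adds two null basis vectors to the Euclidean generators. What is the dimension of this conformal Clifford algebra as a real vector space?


The conformal model of R^2 uses Cl(3,1): the 2 Euclidean generators plus two extra orthogonal generators e+ (e+^2 = +1) and e- (e-^2 = -1), from which the null vectors e0, einf are built.
Number of generators m = 2 + 2 = 4.
dim Cl(p,q) = 2^m = 2^4 = 16


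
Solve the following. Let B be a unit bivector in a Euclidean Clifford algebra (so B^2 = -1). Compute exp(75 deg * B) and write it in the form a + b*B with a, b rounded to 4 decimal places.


For a unit bivector B with B^2 = -1, the exponential series gives
e^(theta*B) = cos(theta) + sin(theta)*B (the GA analogue of Euler's formula).
theta = 75 degrees = 1.308997 rad
cos(75 deg) = 0.2588
sin(75 deg) = 0.9659
exp(theta*B) = 0.2588 + 0.9659*B


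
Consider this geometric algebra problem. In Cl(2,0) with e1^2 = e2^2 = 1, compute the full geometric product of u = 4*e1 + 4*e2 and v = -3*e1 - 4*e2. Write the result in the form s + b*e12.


Expand: (4*e1 + 4*e2)(-3*e1 - 4*e2)
= 4*(-3)*e1e1 + 4*(-4)*e1e2 + 4*(-3)*e2e1 + 4*(-4)*e2e2
Using e1^2 = e2^2 = 1, e2e1 = -e1e2:
Scalar part s = 4*(-3) + 4*(-4) = -12 + (-16) = -28
Bivector part b = 4*(-4) - 4*(-3) = -16 - (-12) = -4
uv = -28 - 4*e12


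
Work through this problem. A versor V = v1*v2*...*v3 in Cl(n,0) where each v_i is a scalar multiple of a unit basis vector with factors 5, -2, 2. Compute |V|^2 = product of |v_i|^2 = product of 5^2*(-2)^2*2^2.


Each vector v_i has |v_i|^2 = s_i^2
Squared scales: 5^2 = 25, (-2)^2 = 4, 2^2 = 4
|V|^2 = 25 * 4 * 4
= 400


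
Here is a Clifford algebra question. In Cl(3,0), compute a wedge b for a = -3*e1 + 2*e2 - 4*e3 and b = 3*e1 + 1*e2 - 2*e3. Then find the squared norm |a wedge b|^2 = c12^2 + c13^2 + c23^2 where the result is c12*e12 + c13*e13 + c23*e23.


a wedge b = (a1*b2 - a2*b1)*e12 + (a1*b3 - a3*b1)*e13 + (a2*b3 - a3*b2)*e23
e12 coeff: (-3)*1 - 2*3 = -3 - 6 = -9
e13 coeff: (-3)*(-2) - (-4)*3 = 6 - (-12) = 18
e23 coeff: 2*(-2) - (-4)*1 = -4 - (-4) = 0
|a wedge b|^2 = (-9)^2 + 18^2 + 0^2
= 81 + 324 + 0
= 405


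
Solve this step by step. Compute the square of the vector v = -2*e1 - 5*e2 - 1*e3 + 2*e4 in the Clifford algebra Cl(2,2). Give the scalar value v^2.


v^2 = sum of c_i^2 * e_i^2
Positive signature terms (e_i^2 = +1): (-2)^2 + (-5)^2 = 29
Negative signature terms (e_j^2 = -1): (-1)^2 + 2^2 = 5
v^2 = 29 - 5 = 24


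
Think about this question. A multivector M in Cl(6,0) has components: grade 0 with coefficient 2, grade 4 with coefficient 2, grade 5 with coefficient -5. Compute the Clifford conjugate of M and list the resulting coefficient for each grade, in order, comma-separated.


Clifford conjugate sign for grade k: (-1)^(k(k+1)/2)
Grade 0: (-1)^(0*1/2) = (-1)^0 = 1, coeff 2 -> 2
Grade 4: (-1)^(4*5/2) = (-1)^10 = 1, coeff 2 -> 2
Grade 5: (-1)^(5*6/2) = (-1)^15 = -1, coeff -5 -> 5
Conjugated coefficients: 2, 2, 5


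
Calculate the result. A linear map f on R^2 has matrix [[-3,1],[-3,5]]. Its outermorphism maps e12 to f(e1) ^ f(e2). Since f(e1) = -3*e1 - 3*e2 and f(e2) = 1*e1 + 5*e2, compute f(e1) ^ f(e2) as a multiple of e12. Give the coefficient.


The outermorphism of a linear map f sends e1^e2 to f(e1)^f(e2).
f(e1) = -3*e1 - 3*e2
f(e2) = 1*e1 + 5*e2
f(e1) ^ f(e2) = (-3*e1 - 3*e2) ^ (1*e1 + 5*e2)
= (-3)*5*e12 + (-3)*1*e21
= (-15 - (-3))*e12
= -12*e12
Coefficient = -12


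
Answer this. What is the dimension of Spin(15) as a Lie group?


Spin(n) double-covers SO(n); both have Lie algebra so(n) of dimension n(n-1)/2.
n = 15
n(n-1) = 15 * 14 = 210
dim Spin(15) = 210/2 = 105


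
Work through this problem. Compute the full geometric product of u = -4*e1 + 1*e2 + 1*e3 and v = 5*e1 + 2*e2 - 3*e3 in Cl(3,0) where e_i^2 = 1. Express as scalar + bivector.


In Cl(3,0): e_i^2 = 1, e_ie_j = -e_je_i for i != j.
Scalar part = u . v = (-4)*5 + 1*2 + 1*(-3)
= -20 + 2 + (-3) = -21
e12 coeff = (-4)*2 - 1*5 = -8 - 5 = -13
e13 coeff = (-4)*(-3) - 1*5 = 12 - 5 = 7
e23 coeff = 1*(-3) - 1*2 = -3 - 2 = -5
uv = -21 - 13*e12 + 7*e13 - 5*e23


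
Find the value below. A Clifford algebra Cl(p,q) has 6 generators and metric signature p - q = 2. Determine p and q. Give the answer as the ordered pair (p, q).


We need p + q = 6 and p - q = 2.
Adding: 2p = 6 + 2 = 8, so p = 4.
Then q = 6 - 4 = 2.
(p, q) = (4, 2)


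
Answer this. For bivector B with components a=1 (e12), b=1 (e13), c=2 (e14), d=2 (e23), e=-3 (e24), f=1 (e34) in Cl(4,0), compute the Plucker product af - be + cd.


Plucker relation: af - be + cd
a*f = 1*1 = 1
b*e = 1*(-3) = -3
c*d = 2*2 = 4
af - be + cd = 1 - (-3) + 4
= 8


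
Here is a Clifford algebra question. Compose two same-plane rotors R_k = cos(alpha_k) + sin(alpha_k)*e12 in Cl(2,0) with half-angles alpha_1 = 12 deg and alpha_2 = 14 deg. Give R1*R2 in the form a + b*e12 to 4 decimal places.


Same-plane rotors commute and their half-angles add:
R1*R2 = cos(a1 + a2) + sin(a1 + a2)*e12.
a1 + a2 = 12 + 14 = 26 deg
cos(26 deg) = 0.8988
sin(26 deg) = 0.4384
R1*R2 = 0.8988 + 0.4384*e12


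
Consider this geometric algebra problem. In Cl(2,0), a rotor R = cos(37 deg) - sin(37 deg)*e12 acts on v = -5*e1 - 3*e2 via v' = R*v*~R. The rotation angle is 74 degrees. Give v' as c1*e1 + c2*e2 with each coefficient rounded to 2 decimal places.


Rotor R = cos(37deg) - sin(37deg)*e12
Rotation angle theta = 2 * 37 = 74 degrees
v' = R*v*~R rotates v by theta.
cos(74deg) = 0.2756, sin(74deg) = 0.9613
v'_1 = -5*cos(74deg) - (-3)*sin(74deg)
= -5*0.2756 - (-3)*0.9613
= 1.51
v'_2 = -5*sin(74deg) + (-3)*cos(74deg)
= -5*0.9613 + (-3)*0.2756
= -5.63
v' = 1.51*e1 - 5.63*e2


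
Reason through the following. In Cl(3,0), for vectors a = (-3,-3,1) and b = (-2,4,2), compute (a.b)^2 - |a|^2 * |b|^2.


a . b = (-3)*(-2) + (-3)*4 + 1*2
= 6 + (-12) + 2 = -4
|a|^2 = (-3)^2 + (-3)^2 + 1^2 = 19
|b|^2 = (-2)^2 + 4^2 + 2^2 = 24
(a.b)^2 = (-4)^2 = 16
|a|^2 * |b|^2 = 19 * 24 = 456
Result = 16 - 456 = -440


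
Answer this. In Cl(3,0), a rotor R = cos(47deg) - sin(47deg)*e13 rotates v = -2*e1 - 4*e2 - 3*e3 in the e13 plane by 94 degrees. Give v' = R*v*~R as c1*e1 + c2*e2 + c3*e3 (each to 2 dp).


Rotor R = cos(47deg) - sin(47deg)*e13
Rotation angle theta = 2 * 47 = 94 degrees in the e13 plane (e1 -> e3).
The component perpendicular to the plane (e2) is invariant: v'_2 = v2 = -4.00
cos(94deg) = -0.0698, sin(94deg) = 0.9976
v'_1 = v1*cos(theta) - v3*sin(theta) = -2*(-0.0698) - (-3)*0.9976 = 3.13
v'_3 = v1*sin(theta) + v3*cos(theta) = -2*0.9976 + (-3)*(-0.0698) = -1.79
v' = 3.13*e1 - 4.00*e2 - 1.79*e3


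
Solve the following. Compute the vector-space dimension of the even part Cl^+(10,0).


Even subalgebra dimension = 2^(n-1)
n = 10 + 0 = 10
2^(10 - 1) = 2^9 = 512
Verification: sum of C(10,k) for even k = 1 + 45 + 210 + 210 + 45 + 1 = 512
Result = 512


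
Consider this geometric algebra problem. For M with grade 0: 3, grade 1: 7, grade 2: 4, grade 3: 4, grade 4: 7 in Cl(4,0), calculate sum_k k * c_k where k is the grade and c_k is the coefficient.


Grade-weighted sum = sum of grade_k * coefficient_k
0*3 = 0
1*7 = 7
2*4 = 8
3*4 = 12
4*7 = 28
Total = 0 + 7 + 8 + 12 + 28 = 55


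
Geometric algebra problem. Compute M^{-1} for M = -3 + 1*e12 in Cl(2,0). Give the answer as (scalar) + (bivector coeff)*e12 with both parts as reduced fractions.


M = -3 + 1*e12, where e12^2 = -1.
Since M commutes with its reverse ~M = a - b*e12, M * ~M = a^2 - b^2*e12^2 = a^2 + b^2.
So M^{-1} = ~M / (a^2 + b^2) = (a - b*e12)/(a^2 + b^2).
a^2 + b^2 = 9 + 1 = 10
Scalar part = -3/10 = -3/10
Bivector coeff = -1/10 = -1/10
M^{-1} = -3/10 - 1/10*e12


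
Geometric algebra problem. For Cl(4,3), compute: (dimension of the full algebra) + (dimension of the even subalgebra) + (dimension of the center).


n = 4 + 3 = 7
Total dim = 2^7 = 128
Even subalgebra dim = 2^6 = 64
n is odd, so center dim = 2
Sum = 128 + 64 + 2 = 194


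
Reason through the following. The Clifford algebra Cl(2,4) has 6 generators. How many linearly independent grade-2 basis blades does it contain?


Number of grade-k basis blades in Cl(p,q) with n = p + q is C(n, k).
n = 2 + 4 = 6
C(6, 2) = 6! / (2! * 4!)
= 720 / (2 * 24)
= 15


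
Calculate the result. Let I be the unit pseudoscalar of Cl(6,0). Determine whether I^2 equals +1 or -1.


The pseudoscalar I = e1...e_n (product of all n generators) of Cl(p,q) satisfies I^2 = (-1)^(q + n(n-1)/2).
p = 6, q = 0, n = p + q = 6
n(n-1)/2 = 6 * 5 / 2 = 15
Exponent = q + n(n-1)/2 = 0 + 15 = 15
I^2 = (-1)^15 = -1


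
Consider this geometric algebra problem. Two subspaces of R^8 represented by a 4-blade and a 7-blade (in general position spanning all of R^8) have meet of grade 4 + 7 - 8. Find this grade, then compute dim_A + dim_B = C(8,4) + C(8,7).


Meet grade = grade(A) + grade(B) - n
= 4 + 7 - 8 = 3
C(8,4) = 70
C(8,7) = 8
dim_A + dim_B = 70 + 8 = 78


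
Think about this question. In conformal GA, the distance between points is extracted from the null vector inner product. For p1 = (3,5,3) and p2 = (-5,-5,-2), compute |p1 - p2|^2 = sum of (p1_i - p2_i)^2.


p1 - p2 = (8, 10, 5)
|p1 - p2|^2 = 8^2 + 10^2 + 5^2
= 64 + 100 + 25
= 189


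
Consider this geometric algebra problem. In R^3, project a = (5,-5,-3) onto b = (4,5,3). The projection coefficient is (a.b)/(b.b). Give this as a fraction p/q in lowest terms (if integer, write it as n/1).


Projection coefficient = (a . b) / (b . b)
a . b = 5*4 + (-5)*5 + (-3)*3
= 20 + (-25) + (-9) = -14
b . b = 4^2 + 5^2 + 3^2
= 16 + 25 + 9 = 50
Coefficient = -14/50
In lowest terms: -7/25


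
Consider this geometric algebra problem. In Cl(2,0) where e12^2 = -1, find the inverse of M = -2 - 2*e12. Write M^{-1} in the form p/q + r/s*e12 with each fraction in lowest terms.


M = -2 - 2*e12, where e12^2 = -1.
Since M commutes with its reverse ~M = a - b*e12, M * ~M = a^2 - b^2*e12^2 = a^2 + b^2.
So M^{-1} = ~M / (a^2 + b^2) = (a - b*e12)/(a^2 + b^2).
a^2 + b^2 = 4 + 4 = 8
Scalar part = -2/8 = -1/4
Bivector coeff = 2/8 = 1/4
M^{-1} = -1/4 + 1/4*e12


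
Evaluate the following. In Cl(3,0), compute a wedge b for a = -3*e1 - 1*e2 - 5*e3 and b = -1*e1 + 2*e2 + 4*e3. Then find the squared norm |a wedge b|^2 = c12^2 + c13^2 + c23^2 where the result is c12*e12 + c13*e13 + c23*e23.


a wedge b = (a1*b2 - a2*b1)*e12 + (a1*b3 - a3*b1)*e13 + (a2*b3 - a3*b2)*e23
e12 coeff: (-3)*2 - (-1)*(-1) = -6 - 1 = -7
e13 coeff: (-3)*4 - (-5)*(-1) = -12 - 5 = -17
e23 coeff: (-1)*4 - (-5)*2 = -4 - (-10) = 6
|a wedge b|^2 = (-7)^2 + (-17)^2 + 6^2
= 49 + 289 + 36
= 374


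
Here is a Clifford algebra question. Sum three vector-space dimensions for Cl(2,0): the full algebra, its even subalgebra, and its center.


n = 2 + 0 = 2
Total dim = 2^2 = 4
Even subalgebra dim = 2^1 = 2
n is even, so center dim = 1
Sum = 4 + 2 + 1 = 7


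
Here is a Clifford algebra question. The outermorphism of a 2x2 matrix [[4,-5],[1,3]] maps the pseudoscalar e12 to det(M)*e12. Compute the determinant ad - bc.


The outermorphism of a linear map f sends e1^e2 to f(e1)^f(e2).
f(e1) = 4*e1 + 1*e2
f(e2) = -5*e1 + 3*e2
f(e1) ^ f(e2) = (4*e1 + 1*e2) ^ (-5*e1 + 3*e2)
= 4*3*e12 + 1*(-5)*e21
= (12 - (-5))*e12
= 17*e12
Coefficient = 17


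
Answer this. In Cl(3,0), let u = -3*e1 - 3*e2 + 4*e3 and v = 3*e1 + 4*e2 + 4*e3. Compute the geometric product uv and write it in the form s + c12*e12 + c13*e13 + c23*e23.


In Cl(3,0): e_i^2 = 1, e_ie_j = -e_je_i for i != j.
Scalar part = u . v = (-3)*3 + (-3)*4 + 4*4
= -9 + (-12) + 16 = -5
e12 coeff = (-3)*4 - (-3)*3 = -12 - (-9) = -3
e13 coeff = (-3)*4 - 4*3 = -12 - 12 = -24
e23 coeff = (-3)*4 - 4*4 = -12 - 16 = -28
uv = -5 - 3*e12 - 24*e13 - 28*e23


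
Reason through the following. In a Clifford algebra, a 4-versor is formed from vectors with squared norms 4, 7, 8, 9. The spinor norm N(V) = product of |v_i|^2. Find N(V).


Spinor norm N(V) = |v1|^2 * |v2|^2 * ... * |v4|^2
= 4 * 7 * 8 * 9
Running product: 4, 28, 224, 2016
N(V) = 2016


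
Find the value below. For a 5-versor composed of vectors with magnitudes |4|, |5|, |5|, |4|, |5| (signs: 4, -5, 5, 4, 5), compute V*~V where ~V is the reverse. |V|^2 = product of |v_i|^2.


Each vector v_i has |v_i|^2 = s_i^2
Squared scales: 4^2 = 16, (-5)^2 = 25, 5^2 = 25, 4^2 = 16, 5^2 = 25
|V|^2 = 16 * 25 * 25 * 16 * 25
= 4000000


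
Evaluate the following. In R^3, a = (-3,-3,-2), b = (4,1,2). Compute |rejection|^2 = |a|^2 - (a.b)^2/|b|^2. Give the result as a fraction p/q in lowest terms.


|a|^2 = (-3)^2 + (-3)^2 + (-2)^2 = 22
|b|^2 = 4^2 + 1^2 + 2^2 = 21
a . b = (-3)*4 + (-3)*1 + (-2)*2 = -19
(a.b)^2 = (-19)^2 = 361
|rej|^2 = 22 - 361/21
= (462 - 361)/21
= 101/21
In lowest terms: 101/21


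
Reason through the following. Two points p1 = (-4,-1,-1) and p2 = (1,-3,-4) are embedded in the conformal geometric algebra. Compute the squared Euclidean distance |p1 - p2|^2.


p1 - p2 = (-5, 2, 3)
|p1 - p2|^2 = (-5)^2 + 2^2 + 3^2
= 25 + 4 + 9
= 38


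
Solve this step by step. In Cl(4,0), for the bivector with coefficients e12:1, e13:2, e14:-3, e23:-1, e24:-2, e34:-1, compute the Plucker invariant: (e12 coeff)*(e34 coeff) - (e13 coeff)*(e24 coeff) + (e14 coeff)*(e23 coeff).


Plucker relation: af - be + cd
a*f = 1*(-1) = -1
b*e = 2*(-2) = -4
c*d = (-3)*(-1) = 3
af - be + cd = -1 - (-4) + 3
= 6


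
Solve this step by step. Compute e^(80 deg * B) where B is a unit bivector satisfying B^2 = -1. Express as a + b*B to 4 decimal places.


For a unit bivector B with B^2 = -1, the exponential series gives
e^(theta*B) = cos(theta) + sin(theta)*B (the GA analogue of Euler's formula).
theta = 80 degrees = 1.396263 rad
cos(80 deg) = 0.1736
sin(80 deg) = 0.9848
exp(theta*B) = 0.1736 + 0.9848*B


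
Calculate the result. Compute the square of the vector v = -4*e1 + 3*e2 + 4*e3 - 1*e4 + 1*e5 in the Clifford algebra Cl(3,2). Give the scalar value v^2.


v^2 = sum of c_i^2 * e_i^2
Positive signature terms (e_i^2 = +1): (-4)^2 + 3^2 + 4^2 = 41
Negative signature terms (e_j^2 = -1): (-1)^2 + 1^2 = 2
v^2 = 41 - 2 = 39


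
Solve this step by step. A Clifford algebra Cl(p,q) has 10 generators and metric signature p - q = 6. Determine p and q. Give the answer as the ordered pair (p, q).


We need p + q = 10 and p - q = 6.
Adding: 2p = 10 + 6 = 16, so p = 8.
Then q = 10 - 8 = 2.
(p, q) = (8, 2)


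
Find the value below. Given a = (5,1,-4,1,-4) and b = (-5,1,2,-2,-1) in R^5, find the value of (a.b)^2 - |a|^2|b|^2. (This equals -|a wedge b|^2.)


a . b = 5*(-5) + 1*1 + (-4)*2 + 1*(-2) + (-4)*(-1)
= -25 + 1 + (-8) + (-2) + 4 = -30
|a|^2 = 5^2 + 1^2 + (-4)^2 + 1^2 + (-4)^2 = 59
|b|^2 = (-5)^2 + 1^2 + 2^2 + (-2)^2 + (-1)^2 = 35
(a.b)^2 = (-30)^2 = 900
|a|^2 * |b|^2 = 59 * 35 = 2065
Result = 900 - 2065 = -1165


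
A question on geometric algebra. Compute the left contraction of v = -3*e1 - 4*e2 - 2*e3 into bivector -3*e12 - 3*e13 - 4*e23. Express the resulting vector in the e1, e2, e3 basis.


Left contraction v _| B = <vB>_1 (grade-1 part of the geometric product vB).
Using e1_|e12 = e2, e2_|e12 = -e1, e1_|e13 = e3, e3_|e13 = -e1, e2_|e23 = e3, e3_|e23 = -e2:
e1 coeff: -v2*b12 - v3*b13 = -(-4)*(-3) - (-2)*(-3) = -18
e2 coeff: v1*b12 - v3*b23 = (-3)*(-3) - (-2)*(-4) = 1
e3 coeff: v1*b13 + v2*b23 = (-3)*(-3) + (-4)*(-4) = 25
v _| B = -18*e1 + 1*e2 + 25*e3


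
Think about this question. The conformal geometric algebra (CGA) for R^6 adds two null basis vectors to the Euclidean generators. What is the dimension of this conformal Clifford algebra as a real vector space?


The conformal model of R^6 uses Cl(7,1): the 6 Euclidean generators plus two extra orthogonal generators e+ (e+^2 = +1) and e- (e-^2 = -1), from which the null vectors e0, einf are built.
Number of generators m = 6 + 2 = 8.
dim Cl(p,q) = 2^m = 2^8 = 256


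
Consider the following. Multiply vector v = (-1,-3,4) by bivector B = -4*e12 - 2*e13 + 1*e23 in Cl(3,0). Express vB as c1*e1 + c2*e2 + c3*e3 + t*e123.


vB has grade-1 (vector) and grade-3 (trivector) parts: vB = (v _| B) + (v ^ B).
Vector part <vB>_1:
  e1: -v2*b12 - v3*b13 = -(-3)*(-4) - (4)*(-2) = -4
  e2: v1*b12 - v3*b23 = (-1)*(-4) - (4)*(1) = 0
  e3: v1*b13 + v2*b23 = (-1)*(-2) + (-3)*(1) = -1
Trivector part <vB>_3:
  e123: v1*b23 - v2*b13 + v3*b12 = (-1)*(1) - (-3)*(-2) + (4)*(-4) = -23
vB = -4*e1 + 0*e2 - 1*e3 - 23*e123


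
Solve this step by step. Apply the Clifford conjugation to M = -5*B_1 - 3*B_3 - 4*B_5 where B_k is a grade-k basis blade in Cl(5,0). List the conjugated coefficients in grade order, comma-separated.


Clifford conjugate sign for grade k: (-1)^(k(k+1)/2)
Grade 1: (-1)^(1*2/2) = (-1)^1 = -1, coeff -5 -> 5
Grade 3: (-1)^(3*4/2) = (-1)^6 = 1, coeff -3 -> -3
Grade 5: (-1)^(5*6/2) = (-1)^15 = -1, coeff -4 -> 4
Conjugated coefficients: 5, -3, 4


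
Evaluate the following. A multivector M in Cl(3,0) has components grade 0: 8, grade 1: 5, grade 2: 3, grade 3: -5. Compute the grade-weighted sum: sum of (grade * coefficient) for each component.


Grade-weighted sum = sum of grade_k * coefficient_k
0*8 = 0
1*5 = 5
2*3 = 6
3*(-5) = -15
Total = 0 + 5 + 6 + (-15) = -4


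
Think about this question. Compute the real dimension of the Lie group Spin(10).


Spin(n) double-covers SO(n); both have Lie algebra so(n) of dimension n(n-1)/2.
n = 10
n(n-1) = 10 * 9 = 90
dim Spin(10) = 90/2 = 45


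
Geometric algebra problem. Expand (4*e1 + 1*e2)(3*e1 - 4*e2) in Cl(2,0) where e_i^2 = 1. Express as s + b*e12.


Expand: (4*e1 + 1*e2)(3*e1 - 4*e2)
= 4*3*e1e1 + 4*(-4)*e1e2 + 1*3*e2e1 + 1*(-4)*e2e2
Using e1^2 = e2^2 = 1, e2e1 = -e1e2:
Scalar part s = 4*3 + 1*(-4) = 12 + (-4) = 8
Bivector part b = 4*(-4) - 1*3 = -16 - 3 = -19
uv = 8 - 19*e12


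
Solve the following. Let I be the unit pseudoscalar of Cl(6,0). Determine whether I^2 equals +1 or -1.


The pseudoscalar I = e1...e_n (product of all n generators) of Cl(p,q) satisfies I^2 = (-1)^(q + n(n-1)/2).
p = 6, q = 0, n = p + q = 6
n(n-1)/2 = 6 * 5 / 2 = 15
Exponent = q + n(n-1)/2 = 0 + 15 = 15
I^2 = (-1)^15 = -1


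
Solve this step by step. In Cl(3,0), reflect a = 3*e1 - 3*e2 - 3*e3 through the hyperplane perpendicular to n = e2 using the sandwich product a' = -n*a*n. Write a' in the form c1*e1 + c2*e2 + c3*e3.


Reflection formula: a' = -n*a*n, with n = e2 (unit vector, n^2 = 1).
For reflection through hyperplane perp to e2:
The component along e2 flips sign, others stay.
a = (3, -3, -3)
a' = (3, 3, -3)
a' = 3*e1 + 3*e2 - 3*e3


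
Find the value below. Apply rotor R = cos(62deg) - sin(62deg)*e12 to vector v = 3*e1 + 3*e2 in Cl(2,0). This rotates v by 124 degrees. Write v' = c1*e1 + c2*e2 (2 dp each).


Rotor R = cos(62deg) - sin(62deg)*e12
Rotation angle theta = 2 * 62 = 124 degrees
v' = R*v*~R rotates v by theta.
cos(124deg) = -0.5592, sin(124deg) = 0.8290
v'_1 = 3*cos(124deg) - 3*sin(124deg)
= 3*(-0.5592) - 3*0.8290
= -4.16
v'_2 = 3*sin(124deg) + 3*cos(124deg)
= 3*0.8290 + 3*(-0.5592)
= 0.81
v' = -4.16*e1 + 0.81*e2


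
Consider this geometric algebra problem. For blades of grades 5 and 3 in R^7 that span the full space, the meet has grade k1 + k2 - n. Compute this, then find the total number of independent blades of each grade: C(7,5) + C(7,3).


Meet grade = grade(A) + grade(B) - n
= 5 + 3 - 7 = 1
C(7,5) = 21
C(7,3) = 35
dim_A + dim_B = 21 + 35 = 56


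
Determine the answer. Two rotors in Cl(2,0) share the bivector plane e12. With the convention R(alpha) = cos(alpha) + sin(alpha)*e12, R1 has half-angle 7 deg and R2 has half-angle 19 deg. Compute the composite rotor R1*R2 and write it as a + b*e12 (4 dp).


Same-plane rotors commute and their half-angles add:
R1*R2 = cos(a1 + a2) + sin(a1 + a2)*e12.
a1 + a2 = 7 + 19 = 26 deg
cos(26 deg) = 0.8988
sin(26 deg) = 0.4384
R1*R2 = 0.8988 + 0.4384*e12


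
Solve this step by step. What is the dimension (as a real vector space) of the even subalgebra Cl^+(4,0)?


Even subalgebra dimension = 2^(n-1)
n = 4 + 0 = 4
2^(4 - 1) = 2^3 = 8
Verification: sum of C(4,k) for even k = 1 + 6 + 1 = 8
Result = 8


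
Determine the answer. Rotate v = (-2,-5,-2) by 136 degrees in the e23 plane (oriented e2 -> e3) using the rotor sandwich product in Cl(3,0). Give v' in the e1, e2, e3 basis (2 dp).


Rotor R = cos(68deg) - sin(68deg)*e23
Rotation angle theta = 2 * 68 = 136 degrees in the e23 plane (e2 -> e3).
The component perpendicular to the plane (e1) is invariant: v'_1 = v1 = -2.00
cos(136deg) = -0.7193, sin(136deg) = 0.6947
v'_2 = v2*cos(theta) - v3*sin(theta) = -5*(-0.7193) - (-2)*0.6947 = 4.99
v'_3 = v2*sin(theta) + v3*cos(theta) = -5*0.6947 + (-2)*(-0.7193) = -2.03
v' = -2.00*e1 + 4.99*e2 - 2.03*e3


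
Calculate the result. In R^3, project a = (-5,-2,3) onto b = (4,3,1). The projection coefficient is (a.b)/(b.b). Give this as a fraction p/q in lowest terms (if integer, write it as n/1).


Projection coefficient = (a . b) / (b . b)
a . b = (-5)*4 + (-2)*3 + 3*1
= -20 + (-6) + 3 = -23
b . b = 4^2 + 3^2 + 1^2
= 16 + 9 + 1 = 26
Coefficient = -23/26
In lowest terms: -23/26


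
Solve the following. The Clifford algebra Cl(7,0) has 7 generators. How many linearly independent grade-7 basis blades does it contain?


Number of grade-k basis blades in Cl(p,q) with n = p + q is C(n, k).
n = 7 + 0 = 7
C(7, 7) = 7! / (7! * 0!)
= 5040 / (5040 * 1)
= 1


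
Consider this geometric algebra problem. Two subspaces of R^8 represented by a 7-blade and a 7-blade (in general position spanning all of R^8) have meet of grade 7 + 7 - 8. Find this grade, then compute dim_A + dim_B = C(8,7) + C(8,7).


Meet grade = grade(A) + grade(B) - n
= 7 + 7 - 8 = 6
C(8,7) = 8
C(8,7) = 8
dim_A + dim_B = 8 + 8 = 16


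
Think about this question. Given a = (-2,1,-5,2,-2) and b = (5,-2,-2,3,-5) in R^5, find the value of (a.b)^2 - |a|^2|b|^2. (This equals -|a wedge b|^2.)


a . b = (-2)*5 + 1*(-2) + (-5)*(-2) + 2*3 + (-2)*(-5)
= -10 + (-2) + 10 + 6 + 10 = 14
|a|^2 = (-2)^2 + 1^2 + (-5)^2 + 2^2 + (-2)^2 = 38
|b|^2 = 5^2 + (-2)^2 + (-2)^2 + 3^2 + (-5)^2 = 67
(a.b)^2 = 14^2 = 196
|a|^2 * |b|^2 = 38 * 67 = 2546
Result = 196 - 2546 = -2350


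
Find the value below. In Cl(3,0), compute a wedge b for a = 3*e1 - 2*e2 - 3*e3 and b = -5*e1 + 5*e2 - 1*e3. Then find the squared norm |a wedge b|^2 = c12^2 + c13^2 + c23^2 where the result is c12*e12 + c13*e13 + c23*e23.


a wedge b = (a1*b2 - a2*b1)*e12 + (a1*b3 - a3*b1)*e13 + (a2*b3 - a3*b2)*e23
e12 coeff: 3*5 - (-2)*(-5) = 15 - 10 = 5
e13 coeff: 3*(-1) - (-3)*(-5) = -3 - 15 = -18
e23 coeff: (-2)*(-1) - (-3)*5 = 2 - (-15) = 17
|a wedge b|^2 = 5^2 + (-18)^2 + 17^2
= 25 + 324 + 289
= 638


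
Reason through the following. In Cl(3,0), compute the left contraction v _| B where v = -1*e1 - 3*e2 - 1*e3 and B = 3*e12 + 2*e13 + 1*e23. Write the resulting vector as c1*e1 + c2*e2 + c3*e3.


Left contraction v _| B = <vB>_1 (grade-1 part of the geometric product vB).
Using e1_|e12 = e2, e2_|e12 = -e1, e1_|e13 = e3, e3_|e13 = -e1, e2_|e23 = e3, e3_|e23 = -e2:
e1 coeff: -v2*b12 - v3*b13 = -(-3)*(3) - (-1)*(2) = 11
e2 coeff: v1*b12 - v3*b23 = (-1)*(3) - (-1)*(1) = -2
e3 coeff: v1*b13 + v2*b23 = (-1)*(2) + (-3)*(1) = -5
v _| B = 11*e1 - 2*e2 - 5*e3


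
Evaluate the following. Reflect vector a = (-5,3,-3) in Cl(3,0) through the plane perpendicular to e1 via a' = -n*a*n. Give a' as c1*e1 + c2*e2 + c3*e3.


Reflection formula: a' = -n*a*n, with n = e1 (unit vector, n^2 = 1).
For reflection through hyperplane perp to e1:
The component along e1 flips sign, others stay.
a = (-5, 3, -3)
a' = (5, 3, -3)
a' = 5*e1 + 3*e2 - 3*e3


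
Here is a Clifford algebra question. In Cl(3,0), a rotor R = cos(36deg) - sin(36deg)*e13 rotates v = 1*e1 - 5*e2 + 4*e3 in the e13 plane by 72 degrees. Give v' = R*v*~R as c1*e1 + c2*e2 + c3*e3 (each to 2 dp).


Rotor R = cos(36deg) - sin(36deg)*e13
Rotation angle theta = 2 * 36 = 72 degrees in the e13 plane (e1 -> e3).
The component perpendicular to the plane (e2) is invariant: v'_2 = v2 = -5.00
cos(72deg) = 0.3090, sin(72deg) = 0.9511
v'_1 = v1*cos(theta) - v3*sin(theta) = 1*0.3090 - 4*0.9511 = -3.50
v'_3 = v1*sin(theta) + v3*cos(theta) = 1*0.9511 + 4*0.3090 = 2.19
v' = -3.50*e1 - 5.00*e2 + 2.19*e3


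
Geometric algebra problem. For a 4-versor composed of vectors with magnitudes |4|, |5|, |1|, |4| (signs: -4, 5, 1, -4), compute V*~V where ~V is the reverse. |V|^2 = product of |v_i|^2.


Each vector v_i has |v_i|^2 = s_i^2
Squared scales: (-4)^2 = 16, 5^2 = 25, 1^2 = 1, (-4)^2 = 16
|V|^2 = 16 * 25 * 1 * 16
= 6400


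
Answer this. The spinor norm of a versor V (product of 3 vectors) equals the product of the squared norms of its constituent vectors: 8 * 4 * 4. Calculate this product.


Spinor norm N(V) = |v1|^2 * |v2|^2 * ... * |v3|^2
= 8 * 4 * 4
Running product: 8, 32, 128
N(V) = 128


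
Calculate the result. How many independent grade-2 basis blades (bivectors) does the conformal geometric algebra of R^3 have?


The conformal model of R^3 uses Cl(4,1) with m = 3 + 2 = 5 generators.
Number of grade-2 blades = C(m, 2) = C(5, 2)
= 5*4/2 = 10


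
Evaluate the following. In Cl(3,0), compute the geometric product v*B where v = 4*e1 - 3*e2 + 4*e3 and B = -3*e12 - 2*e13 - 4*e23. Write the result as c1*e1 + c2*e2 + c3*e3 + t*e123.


vB has grade-1 (vector) and grade-3 (trivector) parts: vB = (v _| B) + (v ^ B).
Vector part <vB>_1:
  e1: -v2*b12 - v3*b13 = -(-3)*(-3) - (4)*(-2) = -1
  e2: v1*b12 - v3*b23 = (4)*(-3) - (4)*(-4) = 4
  e3: v1*b13 + v2*b23 = (4)*(-2) + (-3)*(-4) = 4
Trivector part <vB>_3:
  e123: v1*b23 - v2*b13 + v3*b12 = (4)*(-4) - (-3)*(-2) + (4)*(-3) = -34
vB = -1*e1 + 4*e2 + 4*e3 - 34*e123


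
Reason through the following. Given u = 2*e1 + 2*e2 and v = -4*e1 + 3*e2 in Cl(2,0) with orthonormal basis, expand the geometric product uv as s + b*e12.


Expand: (2*e1 + 2*e2)(-4*e1 + 3*e2)
= 2*(-4)*e1e1 + 2*3*e1e2 + 2*(-4)*e2e1 + 2*3*e2e2
Using e1^2 = e2^2 = 1, e2e1 = -e1e2:
Scalar part s = 2*(-4) + 2*3 = -8 + 6 = -2
Bivector part b = 2*3 - 2*(-4) = 6 - (-8) = 14
uv = -2 + 14*e12


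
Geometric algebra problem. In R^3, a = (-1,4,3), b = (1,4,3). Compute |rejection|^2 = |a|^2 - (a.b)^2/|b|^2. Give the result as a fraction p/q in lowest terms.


|a|^2 = (-1)^2 + 4^2 + 3^2 = 26
|b|^2 = 1^2 + 4^2 + 3^2 = 26
a . b = (-1)*1 + 4*4 + 3*3 = 24
(a.b)^2 = 24^2 = 576
|rej|^2 = 26 - 576/26
= (676 - 576)/26
= 100/26
In lowest terms: 50/13
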